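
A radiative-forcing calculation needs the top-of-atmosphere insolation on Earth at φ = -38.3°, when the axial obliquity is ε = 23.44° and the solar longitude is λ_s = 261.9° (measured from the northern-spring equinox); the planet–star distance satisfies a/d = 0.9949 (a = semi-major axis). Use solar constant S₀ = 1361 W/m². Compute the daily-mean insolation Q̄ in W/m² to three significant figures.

Solar declination: sin δ = sin ε · sin λ_s = sin 23.44° × sin 261.9° = -0.39382, so δ = -23.192°.
cos H₀ = −tan(-38.3°) tan(-23.192°) = -0.3384, H₀ = 1.9160 rad.
Bracket: H₀ sin φ sin δ + cos φ cos δ sin H₀ = 1.9160×-0.61978×-0.39382 + 0.78478×0.91919×0.94102 = 0.467661 + 0.678816 = 1.146477.
Inverse-square distance factor (a/d)² = 0.9949² = 0.989826.
Q̄ = (S₀/π) × 0.989826 × [bracket] = (1361/π) × 0.989826 × 1.146477 = 491.6 W/m².

Q̄ ≈ 492 W/m²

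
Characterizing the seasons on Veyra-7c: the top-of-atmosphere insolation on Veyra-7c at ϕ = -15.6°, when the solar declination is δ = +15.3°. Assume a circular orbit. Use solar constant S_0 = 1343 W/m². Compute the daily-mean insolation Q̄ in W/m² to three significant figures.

cos h₀ = −tan(-15.6°) tan(+15.300°) = 0.0764, h₀ = 1.4943 rad.
Bracket: h₀ sin ϕ sin δ + cos ϕ cos δ sin h₀ = 1.4943×-0.26892×0.26387 + 0.96316×0.96456×0.99708 = -0.106035 + 0.926313 = 0.820278.
Q̄ = (S_0/π) × [bracket] = (1343/π) × 0.820278 = 350.7 W/m².

Q̄ ≈ 351 W/m²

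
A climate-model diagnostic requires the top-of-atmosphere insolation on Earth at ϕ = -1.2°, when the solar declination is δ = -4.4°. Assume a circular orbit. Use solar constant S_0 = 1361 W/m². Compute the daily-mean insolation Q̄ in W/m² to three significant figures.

cos h₀ = −tan(-1.2°) tan(-4.400°) = -0.0016, h₀ = 1.5724 rad.
Bracket: h₀ sin ϕ sin δ + cos ϕ cos δ sin h₀ = 1.5724×-0.02094×-0.07672 + 0.99978×0.99705×1.00000 = 0.002526 + 0.996831 = 0.999357.
Q̄ = (S_0/π) × [bracket] = (1361/π) × 0.999357 = 432.9 W/m².

Q̄ ≈ 433 W/m²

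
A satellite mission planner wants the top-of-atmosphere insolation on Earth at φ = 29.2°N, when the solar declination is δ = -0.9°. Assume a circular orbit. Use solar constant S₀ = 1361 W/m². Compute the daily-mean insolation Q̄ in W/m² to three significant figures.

Q̄ ≈ 373 W/m²

cos H₀ = −tan(+29.2°) tan(-0.900°) = 0.0088, H₀ = 1.5620 rad.
Bracket: H₀ sin φ sin δ + cos φ cos δ sin H₀ = 1.5620×0.48786×-0.01571 + 0.87292×0.99988×0.99996 = -0.011972 + 0.872780 = 0.860808.
Q̄ = (S₀/π) × [bracket] = (1361/π) × 0.860808 = 372.9 W/m².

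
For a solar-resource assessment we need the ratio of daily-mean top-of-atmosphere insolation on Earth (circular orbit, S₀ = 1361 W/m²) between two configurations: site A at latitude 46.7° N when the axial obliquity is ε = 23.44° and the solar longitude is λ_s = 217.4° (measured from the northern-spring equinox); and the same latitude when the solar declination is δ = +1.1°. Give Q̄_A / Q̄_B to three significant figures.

— Configuration A (φ=+46.7°):
Solar declination: sin δ = sin ε · sin λ_s = sin 23.44° × sin 217.4° = -0.24161, so δ = -13.981°.
cos H₀ = −tan(+46.7°) tan(-13.981°) = 0.2642, H₀ = 1.3034 rad.
Bracket: H₀ sin φ sin δ + cos φ cos δ sin H₀ = 1.3034×0.72777×-0.24161 + 0.68582×0.97037×0.96446 = -0.229185 + 0.641847 = 0.412662.
Q̄ = (S₀/π) × [bracket] = (1361/π) × 0.412662 = 178.77 W/m².
— Configuration B (φ=+46.7°):
cos H₀ = −tan(+46.7°) tan(+1.100°) = -0.0204, H₀ = 1.5912 rad.
Bracket: H₀ sin φ sin δ + cos φ cos δ sin H₀ = 1.5912×0.72777×0.01920 + 0.68582×0.99982×0.99979 = 0.022234 + 0.685553 = 0.707787.
Q̄ = (S₀/π) × [bracket] = (1361/π) × 0.707787 = 306.63 W/m².
Ratio Q̄_A / Q̄_B = 178.77 / 306.63 = 0.5830.

Q̄_A / Q̄_B ≈ 0.583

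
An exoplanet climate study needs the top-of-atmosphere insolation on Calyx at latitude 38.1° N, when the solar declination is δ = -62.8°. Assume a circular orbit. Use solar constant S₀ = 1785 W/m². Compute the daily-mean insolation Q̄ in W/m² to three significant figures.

Q̄ ≈ 0.00 W/m²

cos H₀ = −tan(+38.1°) tan(-62.800°) = 1.5257 ≥ 1 ⇒ polar night, H₀ = 0 and Q̄ = 0.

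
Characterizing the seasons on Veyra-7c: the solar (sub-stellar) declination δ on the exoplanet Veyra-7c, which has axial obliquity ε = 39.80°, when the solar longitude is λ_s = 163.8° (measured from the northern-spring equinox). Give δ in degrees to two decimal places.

sin δ = sin ε · sin λ_s = sin 39.80° × sin 163.8° = 0.178585.
δ = arcsin(0.178585) = +10.29°.

δ = +10.29°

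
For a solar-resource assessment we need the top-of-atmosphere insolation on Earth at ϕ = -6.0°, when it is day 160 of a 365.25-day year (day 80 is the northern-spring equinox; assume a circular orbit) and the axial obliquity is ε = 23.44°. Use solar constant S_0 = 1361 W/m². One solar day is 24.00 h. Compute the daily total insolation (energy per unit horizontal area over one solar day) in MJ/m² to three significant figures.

31.9 MJ/m²

Solar longitude: L_s = 360° × (160 − 80)/365.25 = 78.850°.
sin δ = sin 23.44° × sin 78.850° = 0.39028, so δ = +22.972°.
cos h₀ = −tan(-6.0°) tan(+22.972°) = 0.0446, h₀ = 1.5262 rad.
Bracket: h₀ sin ϕ sin δ + cos ϕ cos δ sin h₀ = 1.5262×-0.10453×0.39028 + 0.99452×0.92070×0.99901 = -0.062263 + 0.914748 = 0.852485.
Q̄ = (S_0/π) × [bracket] = (1361/π) × 0.852485 = 369.31 W/m².
Daily total = Q̄ × 24.00 h × 3600 s/h = 369.31 × 24.00 × 3600 / 10⁶ = 31.91 MJ/m².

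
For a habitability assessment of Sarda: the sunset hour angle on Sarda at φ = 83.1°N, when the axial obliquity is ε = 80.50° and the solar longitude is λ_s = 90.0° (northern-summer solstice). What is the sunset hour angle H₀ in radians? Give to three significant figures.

H₀ = 3.14 rad

Solar declination: sin δ = sin ε · sin λ_s = sin 80.50° × sin 90.0° = 0.98629, so δ = +80.500°.
Sunrise equation: cos H₀ = −tan φ · tan δ = -49.3811 ≤ −1, so the host star never sets (polar day) and H₀ = π.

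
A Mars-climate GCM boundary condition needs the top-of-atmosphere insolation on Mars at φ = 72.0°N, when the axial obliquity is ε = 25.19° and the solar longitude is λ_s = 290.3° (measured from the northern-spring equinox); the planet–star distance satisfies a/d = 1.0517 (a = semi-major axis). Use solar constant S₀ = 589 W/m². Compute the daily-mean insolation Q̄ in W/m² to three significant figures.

Solar declination: sin δ = sin ε · sin λ_s = sin 25.19° × sin 290.3° = -0.39919, so δ = -23.527°.
cos H₀ = −tan(+72.0°) tan(-23.527°) = 1.3400 ≥ 1 ⇒ polar night, H₀ = 0 and Q̄ = 0.
Inverse-square distance factor (a/d)² = 1.0517² = 1.106073.

Q̄ ≈ 0.00 W/m²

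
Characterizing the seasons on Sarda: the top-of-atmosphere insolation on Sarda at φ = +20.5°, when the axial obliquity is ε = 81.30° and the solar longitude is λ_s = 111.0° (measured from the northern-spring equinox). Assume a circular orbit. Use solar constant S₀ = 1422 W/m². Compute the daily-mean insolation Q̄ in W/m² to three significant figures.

Solar declination: sin δ = sin ε · sin λ_s = sin 81.30° × sin 111.0° = 0.92284, so δ = +67.345°.
cos H₀ = −tan(+20.5°) tan(+67.345°) = -0.8958, H₀ = 2.6809 rad.
Bracket: H₀ sin φ sin δ + cos φ cos δ sin H₀ = 2.6809×0.35021×0.92284 + 0.93667×0.38519×0.44454 = 0.866434 + 0.160388 = 1.026822.
Q̄ = (S₀/π) × [bracket] = (1422/π) × 1.026822 = 464.8 W/m².

Q̄ ≈ 465 W/m²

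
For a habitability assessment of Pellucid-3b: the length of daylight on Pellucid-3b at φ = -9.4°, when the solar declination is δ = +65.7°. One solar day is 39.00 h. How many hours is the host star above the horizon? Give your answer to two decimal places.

14.84 h

cos H₀ = −tan φ · tan δ = −tan(-9.4°) × tan(+65.700°) = 0.3667, so H₀ = 1.1954 rad = 68.49°.
Daylight = 2H₀/(2π) × 39.00 h = (1.1954/π) × 39.00 = 14.84 h.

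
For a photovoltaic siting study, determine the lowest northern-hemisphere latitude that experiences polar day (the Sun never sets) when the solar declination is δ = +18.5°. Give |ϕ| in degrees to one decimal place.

Polar day requires cos h₀ = −tan ϕ tan δ ≤ −1, i.e. tan ϕ tan δ ≥ 1.
The boundary is |tan ϕ| · |tan δ| = 1, so |ϕ| = 90° − |δ| = 90° − 18.5° = 71.5° in the northern hemisphere.

|ϕ| = 71.5°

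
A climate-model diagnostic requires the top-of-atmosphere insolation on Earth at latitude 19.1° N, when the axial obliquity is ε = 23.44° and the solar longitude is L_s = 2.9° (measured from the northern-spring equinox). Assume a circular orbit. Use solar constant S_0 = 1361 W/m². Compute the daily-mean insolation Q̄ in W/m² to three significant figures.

Q̄ ≈ 414 W/m²

Solar declination: sin δ = sin ε · sin L_s = sin 23.44° × sin 2.9° = 0.02013, so δ = +1.153°.
cos h₀ = −tan(+19.1°) tan(+1.153°) = -0.0070, h₀ = 1.5778 rad.
Bracket: h₀ sin ϕ sin δ + cos ϕ cos δ sin h₀ = 1.5778×0.32722×0.02013 + 0.94495×0.99980×0.99998 = 0.010393 + 0.944742 = 0.955135.
Q̄ = (S_0/π) × [bracket] = (1361/π) × 0.955135 = 413.8 W/m².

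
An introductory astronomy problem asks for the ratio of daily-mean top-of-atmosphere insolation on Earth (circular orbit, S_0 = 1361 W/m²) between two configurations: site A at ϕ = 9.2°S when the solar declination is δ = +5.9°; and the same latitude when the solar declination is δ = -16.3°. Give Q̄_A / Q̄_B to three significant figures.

Q̄_A / Q̄_B ≈ 0.938

— Configuration A (ϕ=-9.2°):
cos h₀ = −tan(-9.2°) tan(+5.900°) = 0.0167, h₀ = 1.5541 rad.
Bracket: h₀ sin ϕ sin δ + cos ϕ cos δ sin h₀ = 1.5541×-0.15988×0.10279 + 0.98714×0.99470×0.99986 = -0.025540 + 0.981771 = 0.956231.
Q̄ = (S_0/π) × [bracket] = (1361/π) × 0.956231 = 414.26 W/m².
— Configuration B (ϕ=-9.2°):
cos h₀ = −tan(-9.2°) tan(-16.300°) = -0.0474, h₀ = 1.6182 rad.
Bracket: h₀ sin ϕ sin δ + cos ϕ cos δ sin h₀ = 1.6182×-0.15988×-0.28067 + 0.98714×0.95981×0.99888 = 0.072614 + 0.946406 = 1.019020.
Q̄ = (S_0/π) × [bracket] = (1361/π) × 1.019020 = 441.46 W/m².
Ratio Q̄_A / Q̄_B = 414.26 / 441.46 = 0.9384.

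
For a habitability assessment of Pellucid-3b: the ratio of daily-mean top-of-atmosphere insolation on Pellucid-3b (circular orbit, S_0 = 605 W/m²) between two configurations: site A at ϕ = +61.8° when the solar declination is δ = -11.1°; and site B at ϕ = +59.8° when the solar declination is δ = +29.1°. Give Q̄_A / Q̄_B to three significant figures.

Q̄_A / Q̄_B ≈ 0.173

— Configuration A (ϕ=+61.8°):
cos h₀ = −tan(+61.8°) tan(-11.100°) = 0.3659, h₀ = 1.1962 rad.
Bracket: h₀ sin ϕ sin δ + cos ϕ cos δ sin h₀ = 1.1962×0.88130×-0.19252 + 0.47255×0.98129×0.93066 = -0.202957 + 0.431555 = 0.228598.
Q̄ = (S_0/π) × [bracket] = (605/π) × 0.228598 = 44.023 W/m².
— Configuration B (ϕ=+59.8°):
cos h₀ = −tan(+59.8°) tan(+29.100°) = -0.9563, h₀ = 2.8449 rad.
Bracket: h₀ sin ϕ sin δ + cos ϕ cos δ sin h₀ = 2.8449×0.86427×0.48634 + 0.50302×0.87377×0.29231 = 1.195794 + 0.128477 = 1.324271.
Q̄ = (S_0/π) × [bracket] = (605/π) × 1.324271 = 255.02 W/m².
Ratio Q̄_A / Q̄_B = 44.023 / 255.02 = 0.1726.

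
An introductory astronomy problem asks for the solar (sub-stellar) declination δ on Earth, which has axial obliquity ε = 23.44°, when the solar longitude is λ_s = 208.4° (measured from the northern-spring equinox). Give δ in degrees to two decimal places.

δ = -10.91°

sin δ = sin ε · sin λ_s = sin 23.44° × sin 208.4° = -0.189198.
δ = arcsin(-0.189198) = -10.91°.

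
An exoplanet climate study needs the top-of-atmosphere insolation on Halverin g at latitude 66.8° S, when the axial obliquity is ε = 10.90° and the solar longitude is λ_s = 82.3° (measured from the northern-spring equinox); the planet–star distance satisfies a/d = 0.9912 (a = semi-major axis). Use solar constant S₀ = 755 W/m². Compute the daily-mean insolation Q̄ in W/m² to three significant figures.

Q̄ ≈ 36.7 W/m²

Solar declination: sin δ = sin ε · sin λ_s = sin 10.90° × sin 82.3° = 0.18739, so δ = +10.801°.
cos H₀ = −tan(-66.8°) tan(+10.801°) = 0.4451, H₀ = 1.1095 rad.
Bracket: H₀ sin φ sin δ + cos φ cos δ sin H₀ = 1.1095×-0.91914×0.18739 + 0.39394×0.98229×0.89548 = -0.191098 + 0.346518 = 0.155420.
Inverse-square distance factor (a/d)² = 0.9912² = 0.982477.
Q̄ = (S₀/π) × 0.982477 × [bracket] = (755/π) × 0.982477 × 0.155420 = 36.70 W/m².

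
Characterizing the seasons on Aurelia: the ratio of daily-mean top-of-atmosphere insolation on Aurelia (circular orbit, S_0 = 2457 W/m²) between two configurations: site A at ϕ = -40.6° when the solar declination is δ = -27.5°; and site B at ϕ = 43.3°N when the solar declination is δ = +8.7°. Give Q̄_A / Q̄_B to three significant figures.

— Configuration A (ϕ=-40.6°):
cos h₀ = −tan(-40.6°) tan(-27.500°) = -0.4462, h₀ = 2.0333 rad.
Bracket: h₀ sin ϕ sin δ + cos ϕ cos δ sin h₀ = 2.0333×-0.65077×-0.46175 + 0.75927×0.88701×0.89494 = 0.610993 + 0.602724 = 1.213717.
Q̄ = (S_0/π) × [bracket] = (2457/π) × 1.213717 = 949.23 W/m².
— Configuration B (ϕ=+43.3°):
cos h₀ = −tan(+43.3°) tan(+8.700°) = -0.1442, h₀ = 1.7155 rad.
Bracket: h₀ sin ϕ sin δ + cos ϕ cos δ sin h₀ = 1.7155×0.68582×0.15126 + 0.72777×0.98849×0.98955 = 0.177961 + 0.711876 = 0.889837.
Q̄ = (S_0/π) × [bracket] = (2457/π) × 0.889837 = 695.93 W/m².
Ratio Q̄_A / Q̄_B = 949.23 / 695.93 = 1.364.

Q̄_A / Q̄_B ≈ 1.36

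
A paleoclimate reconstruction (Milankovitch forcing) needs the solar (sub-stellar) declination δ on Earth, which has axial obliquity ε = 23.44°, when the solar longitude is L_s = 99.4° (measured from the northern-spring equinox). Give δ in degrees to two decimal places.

δ = +23.11°

sin δ = sin ε · sin L_s = sin 23.44° × sin 99.4° = 0.392447.
δ = arcsin(0.392447) = +23.11°.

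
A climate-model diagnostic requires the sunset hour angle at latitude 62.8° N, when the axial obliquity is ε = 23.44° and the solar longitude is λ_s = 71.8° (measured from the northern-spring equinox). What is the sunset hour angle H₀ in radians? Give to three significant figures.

Solar declination: sin δ = sin ε · sin λ_s = sin 23.44° × sin 71.8° = 0.37789, so δ = +22.203°.
cos H₀ = −tan φ · tan δ = −tan(+62.8°) × tan(+22.203°) = -0.7942, so H₀ = 2.4884 rad = 142.58°.

H₀ = 2.49 rad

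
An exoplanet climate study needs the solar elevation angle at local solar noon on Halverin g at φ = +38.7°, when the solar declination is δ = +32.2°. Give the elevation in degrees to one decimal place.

At local noon the hour angle is zero, so the zenith angle equals |φ − δ| = |+38.7° − (+32.200°)| = 6.500°.
Elevation = 90° − 6.500° = 83.5°.

83.5°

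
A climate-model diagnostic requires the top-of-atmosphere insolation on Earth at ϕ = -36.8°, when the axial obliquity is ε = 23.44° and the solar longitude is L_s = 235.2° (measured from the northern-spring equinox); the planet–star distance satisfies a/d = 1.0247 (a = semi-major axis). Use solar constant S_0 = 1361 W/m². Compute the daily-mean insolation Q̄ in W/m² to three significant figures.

Q̄ ≈ 496 W/m²

Solar declination: sin δ = sin ε · sin L_s = sin 23.44° × sin 235.2° = -0.32664, so δ = -19.065°.
cos h₀ = −tan(-36.8°) tan(-19.065°) = -0.2585, h₀ = 1.8323 rad.
Bracket: h₀ sin ϕ sin δ + cos ϕ cos δ sin h₀ = 1.8323×-0.59902×-0.32664 + 0.80073×0.94515×0.96600 = 0.358515 + 0.731078 = 1.089593.
Inverse-square distance factor (a/d)² = 1.0247² = 1.050010.
Q̄ = (S_0/π) × 1.050010 × [bracket] = (1361/π) × 1.050010 × 1.089593 = 495.6 W/m².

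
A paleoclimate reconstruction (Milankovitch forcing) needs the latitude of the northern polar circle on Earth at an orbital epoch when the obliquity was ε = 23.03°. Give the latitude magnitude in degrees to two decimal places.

66.97°

The polar circle is the lowest latitude that experiences at least one full rotation of continuous daylight at the northern-summer solstice; it lies at |φ| = 90° − ε = 90° − 23.03° = 66.97°.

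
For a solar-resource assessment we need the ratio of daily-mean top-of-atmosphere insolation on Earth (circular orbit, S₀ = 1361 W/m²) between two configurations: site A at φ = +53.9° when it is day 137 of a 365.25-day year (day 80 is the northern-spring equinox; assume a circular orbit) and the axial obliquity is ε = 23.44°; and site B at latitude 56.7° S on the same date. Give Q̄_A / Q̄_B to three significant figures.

Q̄_A / Q̄_B ≈ 6.51

— Configuration A (φ=+53.9°):
Solar longitude: λ_s = 360° × (137 − 80)/365.25 = 56.181°.
sin δ = sin 23.44° × sin 56.181° = 0.33048, so δ = +19.298°.
cos H₀ = −tan(+53.9°) tan(+19.298°) = -0.4802, H₀ = 2.0717 rad.
Bracket: H₀ sin φ sin δ + cos φ cos δ sin H₀ = 2.0717×0.80799×0.33048 + 0.58920×0.94381×0.87717 = 0.553195 + 0.487788 = 1.040983.
Q̄ = (S₀/π) × [bracket] = (1361/π) × 1.040983 = 450.97 W/m².
— Configuration B (φ=-56.7°):
cos H₀ = −tan(-56.7°) tan(+19.298°) = 0.5331, H₀ = 1.0086 rad.
Bracket: H₀ sin φ sin δ + cos φ cos δ sin H₀ = 1.0086×-0.83581×0.33048 + 0.54902×0.94381×0.84608 = -0.278594 + 0.438414 = 0.159820.
Q̄ = (S₀/π) × [bracket] = (1361/π) × 0.159820 = 69.237 W/m².
Ratio Q̄_A / Q̄_B = 450.97 / 69.237 = 6.513.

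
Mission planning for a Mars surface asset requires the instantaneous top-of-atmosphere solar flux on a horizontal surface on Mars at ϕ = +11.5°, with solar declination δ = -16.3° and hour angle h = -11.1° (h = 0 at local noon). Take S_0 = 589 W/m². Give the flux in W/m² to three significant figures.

cos θ_z = sin ϕ sin δ + cos ϕ cos δ cos h = -0.055956 + 0.922942 = 0.866986.
Flux = S_0 · cos θ_z = 589 × 0.866986 = 510.7 W/m².

511 W/m²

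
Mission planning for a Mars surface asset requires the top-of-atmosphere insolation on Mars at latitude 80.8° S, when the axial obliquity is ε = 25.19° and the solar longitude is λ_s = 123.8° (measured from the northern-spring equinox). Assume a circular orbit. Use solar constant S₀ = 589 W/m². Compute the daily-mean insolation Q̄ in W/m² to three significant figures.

Solar declination: sin δ = sin ε · sin λ_s = sin 25.19° × sin 123.8° = 0.35368, so δ = +20.713°.
cos H₀ = −tan(-80.8°) tan(+20.713°) = 2.3346 ≥ 1 ⇒ polar night, H₀ = 0 and Q̄ = 0.

Q̄ ≈ 0.00 W/m²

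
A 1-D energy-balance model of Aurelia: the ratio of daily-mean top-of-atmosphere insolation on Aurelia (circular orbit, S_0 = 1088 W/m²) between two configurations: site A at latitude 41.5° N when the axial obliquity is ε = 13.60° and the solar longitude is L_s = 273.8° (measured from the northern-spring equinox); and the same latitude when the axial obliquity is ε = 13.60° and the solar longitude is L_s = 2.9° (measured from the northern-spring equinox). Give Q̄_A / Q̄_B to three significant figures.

Q̄_A / Q̄_B ≈ 0.657

— Configuration A (ϕ=+41.5°):
Solar declination: sin δ = sin ε · sin L_s = sin 13.60° × sin 273.8° = -0.23463, so δ = -13.570°.
cos h₀ = −tan(+41.5°) tan(-13.570°) = 0.2135, h₀ = 1.3556 rad.
Bracket: h₀ sin ϕ sin δ + cos ϕ cos δ sin h₀ = 1.3556×0.66262×-0.23463 + 0.74896×0.97209×0.97693 = -0.210756 + 0.711260 = 0.500504.
Q̄ = (S_0/π) × [bracket] = (1088/π) × 0.500504 = 173.34 W/m².
— Configuration B (ϕ=+41.5°):
Solar declination: sin δ = sin ε · sin L_s = sin 13.60° × sin 2.9° = 0.01190, so δ = +0.682°.
cos h₀ = −tan(+41.5°) tan(+0.682°) = -0.0105, h₀ = 1.5813 rad.
Bracket: h₀ sin ϕ sin δ + cos ϕ cos δ sin h₀ = 1.5813×0.66262×0.01190 + 0.74896×0.99993×0.99994 = 0.012469 + 0.748863 = 0.761332.
Q̄ = (S_0/π) × [bracket] = (1088/π) × 0.761332 = 263.67 W/m².
Ratio Q̄_A / Q̄_B = 173.34 / 263.67 = 0.6574.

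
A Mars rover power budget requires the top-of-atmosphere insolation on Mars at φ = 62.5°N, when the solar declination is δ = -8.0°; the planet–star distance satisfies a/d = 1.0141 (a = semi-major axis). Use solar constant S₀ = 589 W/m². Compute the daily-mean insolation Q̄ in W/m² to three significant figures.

cos H₀ = −tan(+62.5°) tan(-8.000°) = 0.2700, H₀ = 1.2974 rad.
Bracket: H₀ sin φ sin δ + cos φ cos δ sin H₀ = 1.2974×0.88701×-0.13917 + 0.46175×0.99027×0.96287 = -0.160158 + 0.440279 = 0.280121.
Inverse-square distance factor (a/d)² = 1.0141² = 1.028399.
Q̄ = (S₀/π) × 1.028399 × [bracket] = (589/π) × 1.028399 × 0.280121 = 54.01 W/m².

Q̄ ≈ 54.0 W/m²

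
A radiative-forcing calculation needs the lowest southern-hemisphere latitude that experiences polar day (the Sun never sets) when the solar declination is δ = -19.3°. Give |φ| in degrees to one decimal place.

|φ| = 70.7°

Polar day requires cos H₀ = −tan φ tan δ ≤ −1, i.e. tan φ tan δ ≥ 1.
The boundary is |tan φ| · |tan δ| = 1, so |φ| = 90° − |δ| = 90° − 19.3° = 70.7° in the southern hemisphere.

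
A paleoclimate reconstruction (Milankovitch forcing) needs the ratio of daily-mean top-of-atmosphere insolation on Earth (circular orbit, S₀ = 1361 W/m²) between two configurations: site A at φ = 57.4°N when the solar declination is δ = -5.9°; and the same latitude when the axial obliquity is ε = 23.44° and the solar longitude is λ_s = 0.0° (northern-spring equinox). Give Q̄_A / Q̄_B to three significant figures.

Q̄_A / Q̄_B ≈ 0.755

— Configuration A (φ=+57.4°):
cos H₀ = −tan(+57.4°) tan(-5.900°) = 0.1616, H₀ = 1.4085 rad.
Bracket: H₀ sin φ sin δ + cos φ cos δ sin H₀ = 1.4085×0.84245×-0.10279 + 0.53877×0.99470×0.98686 = -0.121970 + 0.528873 = 0.406903.
Q̄ = (S₀/π) × [bracket] = (1361/π) × 0.406903 = 176.28 W/m².
— Configuration B (φ=+57.4°):
Solar declination: sin δ = sin ε · sin λ_s = sin 23.44° × sin 0.0° = 0.00000, so δ = +0.000°.
cos H₀ = −tan(+57.4°) tan(+0.000°) = -0.0000, H₀ = 1.5708 rad.
Bracket: H₀ sin φ sin δ + cos φ cos δ sin H₀ = 1.5708×0.84245×0.00000 + 0.53877×1.00000×1.00000 = 0.000000 + 0.538770 = 0.538770.
Q̄ = (S₀/π) × [bracket] = (1361/π) × 0.538770 = 233.41 W/m².
Ratio Q̄_A / Q̄_B = 176.28 / 233.41 = 0.7552.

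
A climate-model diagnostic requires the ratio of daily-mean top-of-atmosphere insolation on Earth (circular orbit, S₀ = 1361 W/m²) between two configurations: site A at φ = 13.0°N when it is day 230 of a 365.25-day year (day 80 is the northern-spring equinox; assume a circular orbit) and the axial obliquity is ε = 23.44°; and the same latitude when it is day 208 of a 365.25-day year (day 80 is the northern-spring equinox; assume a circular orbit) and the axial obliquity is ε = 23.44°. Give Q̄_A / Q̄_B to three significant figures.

— Configuration A (φ=+13.0°):
Solar longitude: λ_s = 360° × (230 − 80)/365.25 = 147.844°.
sin δ = sin 23.44° × sin 147.844° = 0.21171, so δ = +12.223°.
cos H₀ = −tan(+13.0°) tan(+12.223°) = -0.0500, H₀ = 1.6208 rad.
Bracket: H₀ sin φ sin δ + cos φ cos δ sin H₀ = 1.6208×0.22495×0.21171 + 0.97437×0.97733×0.99875 = 0.077189 + 0.951091 = 1.028280.
Q̄ = (S₀/π) × [bracket] = (1361/π) × 1.028280 = 445.47 W/m².
— Configuration B (φ=+13.0°):
Solar longitude: λ_s = 360° × (208 − 80)/365.25 = 126.160°.
sin δ = sin 23.44° × sin 126.160° = 0.32116, so δ = +18.733°.
cos H₀ = −tan(+13.0°) tan(+18.733°) = -0.0783, H₀ = 1.6492 rad.
Bracket: H₀ sin φ sin δ + cos φ cos δ sin H₀ = 1.6492×0.22495×0.32116 + 0.97437×0.94702×0.99693 = 0.119146 + 0.919915 = 1.039061.
Q̄ = (S₀/π) × [bracket] = (1361/π) × 1.039061 = 450.14 W/m².
Ratio Q̄_A / Q̄_B = 445.47 / 450.14 = 0.9896.

Q̄_A / Q̄_B ≈ 0.990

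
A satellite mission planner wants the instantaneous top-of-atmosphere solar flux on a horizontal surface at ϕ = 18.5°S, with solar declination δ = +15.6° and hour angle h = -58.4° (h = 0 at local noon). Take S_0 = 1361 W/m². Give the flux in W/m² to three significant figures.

cos θ_z = sin ϕ sin δ + cos ϕ cos δ cos h = -0.085330 + 0.478603 = 0.393273.
Flux = S_0 · cos θ_z = 1361 × 0.393273 = 535.2 W/m².

535 W/m²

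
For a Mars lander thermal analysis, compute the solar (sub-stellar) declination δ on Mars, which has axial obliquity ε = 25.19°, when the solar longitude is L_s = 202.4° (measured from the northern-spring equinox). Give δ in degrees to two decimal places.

sin δ = sin ε · sin L_s = sin 25.19° × sin 202.4° = -0.162192.
δ = arcsin(-0.162192) = -9.33°.

δ = -9.33°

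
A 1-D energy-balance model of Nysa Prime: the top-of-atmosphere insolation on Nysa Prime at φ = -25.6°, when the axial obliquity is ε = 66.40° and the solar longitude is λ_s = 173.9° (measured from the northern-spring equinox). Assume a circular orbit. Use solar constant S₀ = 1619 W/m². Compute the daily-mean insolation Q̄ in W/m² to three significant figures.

Q̄ ≈ 429 W/m²

Solar declination: sin δ = sin ε · sin λ_s = sin 66.40° × sin 173.9° = 0.09738, so δ = +5.588°.
cos H₀ = −tan(-25.6°) tan(+5.588°) = 0.0469, H₀ = 1.5239 rad.
Bracket: H₀ sin φ sin δ + cos φ cos δ sin H₀ = 1.5239×-0.43209×0.09738 + 0.90183×0.99525×0.99890 = -0.064121 + 0.896559 = 0.832438.
Q̄ = (S₀/π) × [bracket] = (1619/π) × 0.832438 = 429.0 W/m².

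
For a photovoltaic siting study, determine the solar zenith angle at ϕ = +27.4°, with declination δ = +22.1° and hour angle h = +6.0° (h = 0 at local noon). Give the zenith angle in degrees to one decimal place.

θ_z = 7.6°

cos θ_z = sin ϕ sin δ + cos ϕ cos δ cos h = 0.173138 + 0.818080 = 0.991218.
θ_z = arccos(0.991218) = 7.6°.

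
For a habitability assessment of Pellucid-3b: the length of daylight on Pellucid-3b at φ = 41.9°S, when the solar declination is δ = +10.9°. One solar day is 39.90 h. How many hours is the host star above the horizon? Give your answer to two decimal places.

17.74 h

cos H₀ = −tan φ · tan δ = −tan(-41.9°) × tan(+10.900°) = 0.1728, so H₀ = 1.3971 rad = 80.05°.
Daylight = 2H₀/(2π) × 39.90 h = (1.3971/π) × 39.90 = 17.74 h.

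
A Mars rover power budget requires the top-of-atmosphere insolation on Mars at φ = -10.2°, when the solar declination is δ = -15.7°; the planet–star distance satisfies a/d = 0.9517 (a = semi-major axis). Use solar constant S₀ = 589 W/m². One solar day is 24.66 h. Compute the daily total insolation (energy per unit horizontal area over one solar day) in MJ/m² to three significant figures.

cos H₀ = −tan(-10.2°) tan(-15.700°) = -0.0506, H₀ = 1.6214 rad.
Bracket: H₀ sin φ sin δ + cos φ cos δ sin H₀ = 1.6214×-0.17708×-0.27060 + 0.98420×0.96269×0.99872 = 0.077694 + 0.946267 = 1.023961.
Inverse-square distance factor (a/d)² = 0.9517² = 0.905733.
Q̄ = (S₀/π) × 0.905733 × [bracket] = (589/π) × 0.905733 × 1.023961 = 173.88 W/m².
Daily total = Q̄ × 24.66 h × 3600 s/h = 173.88 × 24.66 × 3600 / 10⁶ = 15.44 MJ/m².

15.4 MJ/m²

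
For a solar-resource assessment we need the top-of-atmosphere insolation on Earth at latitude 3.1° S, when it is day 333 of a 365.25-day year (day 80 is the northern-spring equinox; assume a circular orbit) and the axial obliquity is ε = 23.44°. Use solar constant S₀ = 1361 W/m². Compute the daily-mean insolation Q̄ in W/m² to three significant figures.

Solar longitude: λ_s = 360° × (333 − 80)/365.25 = 249.363°.
sin δ = sin 23.44° × sin 249.363° = -0.37226, so δ = -21.855°.
cos H₀ = −tan(-3.1°) tan(-21.855°) = -0.0217, H₀ = 1.5925 rad.
Bracket: H₀ sin φ sin δ + cos φ cos δ sin H₀ = 1.5925×-0.05408×-0.37226 + 0.99854×0.92813×0.99976 = 0.032060 + 0.926553 = 0.958613.
Q̄ = (S₀/π) × [bracket] = (1361/π) × 0.958613 = 415.3 W/m².

Q̄ ≈ 415 W/m²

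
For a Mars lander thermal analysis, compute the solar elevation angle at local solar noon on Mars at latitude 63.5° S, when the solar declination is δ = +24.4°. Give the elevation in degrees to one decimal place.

At local noon the hour angle is zero, so the zenith angle equals |φ − δ| = |-63.5° − (+24.400°)| = 87.900°.
Elevation = 90° − 87.900° = 2.1°.

2.1°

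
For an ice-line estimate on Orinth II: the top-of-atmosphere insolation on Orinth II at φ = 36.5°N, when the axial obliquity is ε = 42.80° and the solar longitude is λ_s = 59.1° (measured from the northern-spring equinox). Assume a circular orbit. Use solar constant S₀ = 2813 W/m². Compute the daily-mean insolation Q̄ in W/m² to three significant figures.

Q̄ ≈ 1.16e+03 W/m²

Solar declination: sin δ = sin ε · sin λ_s = sin 42.80° × sin 59.1° = 0.58300, so δ = +35.662°.
cos H₀ = −tan(+36.5°) tan(+35.662°) = -0.5310, H₀ = 2.1305 rad.
Bracket: H₀ sin φ sin δ + cos φ cos δ sin H₀ = 2.1305×0.59482×0.58300 + 0.80386×0.81247×0.84739 = 0.738815 + 0.553441 = 1.292256.
Q̄ = (S₀/π) × [bracket] = (2813/π) × 1.292256 = 1157 W/m².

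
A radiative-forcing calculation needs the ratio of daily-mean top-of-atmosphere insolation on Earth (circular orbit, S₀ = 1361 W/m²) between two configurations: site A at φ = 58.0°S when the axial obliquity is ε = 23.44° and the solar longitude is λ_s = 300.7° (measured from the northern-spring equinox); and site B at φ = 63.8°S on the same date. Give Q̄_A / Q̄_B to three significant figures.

Q̄_A / Q̄_B ≈ 1.02

— Configuration A (φ=-58.0°):
Solar declination: sin δ = sin ε · sin λ_s = sin 23.44° × sin 300.7° = -0.34204, so δ = -20.001°.
cos H₀ = −tan(-58.0°) tan(-20.001°) = -0.5825, H₀ = 2.1926 rad.
Bracket: H₀ sin φ sin δ + cos φ cos δ sin H₀ = 2.1926×-0.84805×-0.34204 + 0.52992×0.93969×0.81282 = 0.636001 + 0.404752 = 1.040753.
Q̄ = (S₀/π) × [bracket] = (1361/π) × 1.040753 = 450.87 W/m².
— Configuration B (φ=-63.8°):
cos H₀ = −tan(-63.8°) tan(-20.001°) = -0.7397, H₀ = 2.4035 rad.
Bracket: H₀ sin φ sin δ + cos φ cos δ sin H₀ = 2.4035×-0.89726×-0.34204 + 0.44151×0.93969×0.67290 = 0.737631 + 0.279174 = 1.016805.
Q̄ = (S₀/π) × [bracket] = (1361/π) × 1.016805 = 440.50 W/m².
Ratio Q̄_A / Q̄_B = 450.87 / 440.50 = 1.024.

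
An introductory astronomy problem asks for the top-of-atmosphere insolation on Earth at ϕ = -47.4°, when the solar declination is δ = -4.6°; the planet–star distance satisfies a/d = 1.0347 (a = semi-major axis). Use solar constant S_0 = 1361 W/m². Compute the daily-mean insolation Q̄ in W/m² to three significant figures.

cos h₀ = −tan(-47.4°) tan(-4.600°) = -0.0875, h₀ = 1.6584 rad.
Bracket: h₀ sin ϕ sin δ + cos ϕ cos δ sin h₀ = 1.6584×-0.73610×-0.08020 + 0.67688×0.99678×0.99616 = 0.097904 + 0.672110 = 0.770014.
Inverse-square distance factor (a/d)² = 1.0347² = 1.070604.
Q̄ = (S_0/π) × 1.070604 × [bracket] = (1361/π) × 1.070604 × 0.770014 = 357.1 W/m².

Q̄ ≈ 357 W/m²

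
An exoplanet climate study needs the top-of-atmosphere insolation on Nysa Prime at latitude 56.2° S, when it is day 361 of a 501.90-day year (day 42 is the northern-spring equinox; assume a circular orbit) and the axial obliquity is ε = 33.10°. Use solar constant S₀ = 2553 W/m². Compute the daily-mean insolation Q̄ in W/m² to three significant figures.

Q̄ ≈ 946 W/m²

Solar longitude: λ_s = 360° × (361 − 42)/501.90 = 228.811°.
sin δ = sin 33.10° × sin 228.811° = -0.41096, so δ = -24.265°.
cos H₀ = −tan(-56.2°) tan(-24.265°) = -0.6734, H₀ = 2.3096 rad.
Bracket: H₀ sin φ sin δ + cos φ cos δ sin H₀ = 2.3096×-0.83098×-0.41096 + 0.55630×0.91165×0.73930 = 0.788727 + 0.374937 = 1.163664.
Q̄ = (S₀/π) × [bracket] = (2553/π) × 1.163664 = 945.6 W/m².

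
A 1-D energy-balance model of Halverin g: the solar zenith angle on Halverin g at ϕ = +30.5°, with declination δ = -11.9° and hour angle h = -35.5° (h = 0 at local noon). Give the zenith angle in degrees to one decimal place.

θ_z = 54.4°

cos θ_z = sin ϕ sin δ + cos ϕ cos δ cos h = -0.104657 + 0.686390 = 0.581733.
θ_z = arccos(0.581733) = 54.4°.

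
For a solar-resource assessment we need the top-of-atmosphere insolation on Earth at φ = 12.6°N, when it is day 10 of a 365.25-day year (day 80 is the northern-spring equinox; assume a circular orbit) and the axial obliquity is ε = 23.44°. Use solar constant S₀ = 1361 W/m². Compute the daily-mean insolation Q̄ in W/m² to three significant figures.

Q̄ ≈ 339 W/m²

Solar longitude: λ_s = 360° × (10 − 80)/365.25 = -68.994°, i.e. -68.994° + 360° = 291.006°.
sin δ = sin 23.44° × sin 291.006° = -0.37135, so δ = -21.799°.
cos H₀ = −tan(+12.6°) tan(-21.799°) = 0.0894, H₀ = 1.4813 rad.
Bracket: H₀ sin φ sin δ + cos φ cos δ sin H₀ = 1.4813×0.21814×-0.37135 + 0.97592×0.92849×0.99600 = -0.119995 + 0.902507 = 0.782512.
Q̄ = (S₀/π) × [bracket] = (1361/π) × 0.782512 = 339.0 W/m².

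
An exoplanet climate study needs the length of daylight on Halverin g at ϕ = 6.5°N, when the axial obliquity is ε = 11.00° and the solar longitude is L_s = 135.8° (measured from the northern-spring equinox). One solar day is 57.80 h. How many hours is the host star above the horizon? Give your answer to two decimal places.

29.18 h

Solar declination: sin δ = sin ε · sin L_s = sin 11.00° × sin 135.8° = 0.13303, so δ = +7.644°.
cos h₀ = −tan ϕ · tan δ = −tan(+6.5°) × tan(+7.644°) = -0.0153, so h₀ = 1.5861 rad = 90.88°.
Daylight = 2h₀/(2π) × 57.80 h = (1.5861/π) × 57.80 = 29.18 h.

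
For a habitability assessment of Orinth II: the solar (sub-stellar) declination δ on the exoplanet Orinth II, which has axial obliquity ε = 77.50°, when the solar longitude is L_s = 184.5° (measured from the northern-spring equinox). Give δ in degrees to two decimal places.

sin δ = sin ε · sin L_s = sin 77.50° × sin 184.5° = -0.076599.
δ = arcsin(-0.076599) = -4.39°.

δ = -4.39°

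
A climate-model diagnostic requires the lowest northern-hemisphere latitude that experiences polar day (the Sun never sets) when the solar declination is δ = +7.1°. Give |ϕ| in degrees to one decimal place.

Polar day requires cos h₀ = −tan ϕ tan δ ≤ −1, i.e. tan ϕ tan δ ≥ 1.
The boundary is |tan ϕ| · |tan δ| = 1, so |ϕ| = 90° − |δ| = 90° − 7.1° = 82.9° in the northern hemisphere.

|ϕ| = 82.9°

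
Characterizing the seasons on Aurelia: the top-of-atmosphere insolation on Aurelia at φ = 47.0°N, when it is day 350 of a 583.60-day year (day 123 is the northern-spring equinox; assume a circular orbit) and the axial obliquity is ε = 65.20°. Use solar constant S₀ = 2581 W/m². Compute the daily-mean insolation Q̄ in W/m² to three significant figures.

Solar longitude: λ_s = 360° × (350 − 123)/583.60 = 140.027°.
sin δ = sin 65.20° × sin 140.027° = 0.58318, so δ = +35.674°.
cos H₀ = −tan(+47.0°) tan(+35.674°) = -0.7698, H₀ = 2.4494 rad.
Bracket: H₀ sin φ sin δ + cos φ cos δ sin H₀ = 2.4494×0.73135×0.58318 + 0.68200×0.81235×0.63823 = 1.044690 + 0.353594 = 1.398284.
Q̄ = (S₀/π) × [bracket] = (2581/π) × 1.398284 = 1149 W/m².

Q̄ ≈ 1.15e+03 W/m²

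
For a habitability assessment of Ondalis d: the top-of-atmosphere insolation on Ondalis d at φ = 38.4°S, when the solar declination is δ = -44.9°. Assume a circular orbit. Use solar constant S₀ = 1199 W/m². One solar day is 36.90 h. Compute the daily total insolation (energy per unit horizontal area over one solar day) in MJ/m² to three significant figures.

72.4 MJ/m²

cos H₀ = −tan(-38.4°) tan(-44.900°) = -0.7898, H₀ = 2.4813 rad.
Bracket: H₀ sin φ sin δ + cos φ cos δ sin H₀ = 2.4813×-0.62115×-0.70587 + 0.78369×0.70834×0.61333 = 1.087929 + 0.340471 = 1.428400.
Q̄ = (S₀/π) × [bracket] = (1199/π) × 1.428400 = 545.15 W/m².
Daily total = Q̄ × 36.90 h × 3600 s/h = 545.15 × 36.90 × 3600 / 10⁶ = 72.42 MJ/m².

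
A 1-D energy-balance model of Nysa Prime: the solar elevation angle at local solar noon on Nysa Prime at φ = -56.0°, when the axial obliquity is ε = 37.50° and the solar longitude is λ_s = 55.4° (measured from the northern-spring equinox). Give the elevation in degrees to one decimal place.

3.9°

Solar declination: sin δ = sin ε · sin λ_s = sin 37.50° × sin 55.4° = 0.50109, so δ = +30.072°.
At local noon the hour angle is zero, so the zenith angle equals |φ − δ| = |-56.0° − (+30.072°)| = 86.072°.
Elevation = 90° − 86.072° = 3.9°.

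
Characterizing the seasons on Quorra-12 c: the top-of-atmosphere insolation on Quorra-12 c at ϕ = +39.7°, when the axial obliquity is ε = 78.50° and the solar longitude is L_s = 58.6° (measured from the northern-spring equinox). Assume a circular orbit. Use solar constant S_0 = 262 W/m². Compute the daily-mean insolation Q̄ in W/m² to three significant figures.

Q̄ ≈ 140 W/m²

Solar declination: sin δ = sin ε · sin L_s = sin 78.50° × sin 58.6° = 0.83642, so δ = +56.764°.
cos h₀ = −tan(+39.7°) tan(+56.764°) = -1.2669 ≤ −1 ⇒ polar day, h₀ = π.
Bracket: h₀ sin ϕ sin δ + cos ϕ cos δ sin h₀ = 3.1416×0.63877×0.83642 + 0.76940×0.54810×0.00000 = 1.678494 + 0.000000 = 1.678494.
Q̄ = (S_0/π) × [bracket] = (262/π) × 1.678494 = 140.0 W/m².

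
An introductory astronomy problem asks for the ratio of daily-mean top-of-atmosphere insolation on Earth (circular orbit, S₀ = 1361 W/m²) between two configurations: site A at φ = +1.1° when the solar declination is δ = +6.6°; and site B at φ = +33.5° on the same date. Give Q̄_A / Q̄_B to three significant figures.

— Configuration A (φ=+1.1°):
cos H₀ = −tan(+1.1°) tan(+6.600°) = -0.0022, H₀ = 1.5730 rad.
Bracket: H₀ sin φ sin δ + cos φ cos δ sin H₀ = 1.5730×0.01920×0.11494 + 0.99982×0.99337×1.00000 = 0.003471 + 0.993191 = 0.996662.
Q̄ = (S₀/π) × [bracket] = (1361/π) × 0.996662 = 431.77 W/m².
— Configuration B (φ=+33.5°):
cos H₀ = −tan(+33.5°) tan(+6.600°) = -0.0766, H₀ = 1.6475 rad.
Bracket: H₀ sin φ sin δ + cos φ cos δ sin H₀ = 1.6475×0.55194×0.11494 + 0.83389×0.99337×0.99706 = 0.104517 + 0.825926 = 0.930443.
Q̄ = (S₀/π) × [bracket] = (1361/π) × 0.930443 = 403.09 W/m².
Ratio Q̄_A / Q̄_B = 431.77 / 403.09 = 1.071.

Q̄_A / Q̄_B ≈ 1.07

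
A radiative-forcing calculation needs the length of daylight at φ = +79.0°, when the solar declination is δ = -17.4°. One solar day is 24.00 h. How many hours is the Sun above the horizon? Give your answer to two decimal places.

0.00 h

cos H₀ = −tan φ · tan δ = 1.6122 ≥ 1, so the Sun never rises (polar night) and H₀ = 0.
Daylight = 2H₀/(2π) × 24.00 h = (0.0000/π) × 24.00 = 0.00 h.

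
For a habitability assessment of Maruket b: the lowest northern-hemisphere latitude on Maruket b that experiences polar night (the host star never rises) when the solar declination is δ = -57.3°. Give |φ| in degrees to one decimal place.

|φ| = 32.7°

Polar night requires cos H₀ = −tan φ tan δ ≥ 1, i.e. tan φ tan δ ≤ −1.
The boundary is |tan φ| · |tan δ| = 1, so |φ| = 90° − |δ| = 90° − 57.3° = 32.7° in the northern hemisphere.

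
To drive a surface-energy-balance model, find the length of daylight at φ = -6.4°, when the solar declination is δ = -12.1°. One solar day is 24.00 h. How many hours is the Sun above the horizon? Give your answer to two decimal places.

12.18 h

cos H₀ = −tan φ · tan δ = −tan(-6.4°) × tan(-12.100°) = -0.0240, so H₀ = 1.5948 rad = 91.38°.
Daylight = 2H₀/(2π) × 24.00 h = (1.5948/π) × 24.00 = 12.18 h.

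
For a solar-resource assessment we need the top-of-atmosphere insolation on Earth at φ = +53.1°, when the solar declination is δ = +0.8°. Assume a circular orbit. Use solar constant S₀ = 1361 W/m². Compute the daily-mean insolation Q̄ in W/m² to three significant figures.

cos H₀ = −tan(+53.1°) tan(+0.800°) = -0.0186, H₀ = 1.5894 rad.
Bracket: H₀ sin φ sin δ + cos φ cos δ sin H₀ = 1.5894×0.79968×0.01396 + 0.60042×0.99990×0.99983 = 0.017743 + 0.600258 = 0.618001.
Q̄ = (S₀/π) × [bracket] = (1361/π) × 0.618001 = 267.7 W/m².

Q̄ ≈ 268 W/m²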